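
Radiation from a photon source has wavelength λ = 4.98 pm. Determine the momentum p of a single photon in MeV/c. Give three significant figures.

In SI units: λ = 4.98 pm = 4.98e-12 m.
The photon relation is p = h/λ, giving p = 1.331e-22 kg·m/s.
Converting to MeV/c: p = 0.2490 MeV/c ≈ 0.249 MeV/c.

0.249 MeV/c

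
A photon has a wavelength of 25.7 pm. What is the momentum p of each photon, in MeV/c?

First convert: λ = 25.7 pm = 2.57 × 10^-11 m.
The photon relation is p = h/λ, giving p = 2.578 × 10^-23 kg·m/s.
Converting to MeV/c: p = 0.04824 MeV/c ≈ 0.0482 MeV/c.

0.0482 MeV/c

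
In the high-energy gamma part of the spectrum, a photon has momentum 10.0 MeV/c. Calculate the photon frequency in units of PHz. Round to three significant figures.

2.42 × 10^6 PHz

First convert: p = 10.0 MeV/c = 5.3443 × 10^-21 kg·m/s.
For a photon f = pc/h, so f = 2.418 × 10^21 Hz.
Converting to PHz: f = 2.418 × 10^6 PHz ≈ 2.42 × 10^6 PHz.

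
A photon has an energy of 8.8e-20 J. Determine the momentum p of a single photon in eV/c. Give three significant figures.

0.549 eV/c

The photon relation is p = E/c, giving p = 2.935e-28 kg·m/s.
Converting to eV/c: p = 0.5493 eV/c ≈ 0.549 eV/c.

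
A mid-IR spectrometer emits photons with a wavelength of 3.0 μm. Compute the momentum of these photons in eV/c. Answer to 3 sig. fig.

0.413 eV/c

Use h = 6.62607015 × 10^-34 J·s, c = 2.99792458 × 10^8 m/s, 1 eV = 1.602176634 × 10^-19 J.
In SI units: λ = 3.0 μm = 3.0 × 10^-6 m.
Apply p = h/λ: p = 2.209 × 10^-28 kg·m/s.
Converting to eV/c: p = 0.4133 eV/c ≈ 0.413 eV/c.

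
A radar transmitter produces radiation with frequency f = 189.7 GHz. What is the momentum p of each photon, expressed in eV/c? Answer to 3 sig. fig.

7.85e-4 eV/c

Use h = 6.62607015e-34 J·s, c = 2.99792458e8 m/s, 1 eV = 1.602176634e-19 J.
In SI units: f = 189.7 GHz = 1.897e11 Hz.
Since p = hf/c for a photon, p = 4.193e-31 kg·m/s.
Converting to eV/c: p = 7.845e-4 eV/c ≈ 7.85e-4 eV/c.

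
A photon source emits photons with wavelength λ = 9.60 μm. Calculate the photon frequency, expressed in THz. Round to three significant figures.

31.2 THz

(c = 2.99792458 × 10^8 m/s.)
Convert to SI: λ = 9.60 μm = 9.60 × 10^-6 m.
Since f = c/λ for a photon, f = 3.123 × 10^13 Hz.
Converting to THz: f = 31.23 THz ≈ 31.2 THz.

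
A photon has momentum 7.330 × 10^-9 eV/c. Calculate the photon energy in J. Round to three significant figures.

1.17 × 10^-27 J

Take c = 2.99792458 × 10^8 m/s, 1 eV = 1.602176634 × 10^-19 J.
In SI units: p = 7.330 × 10^-9 eV/c = 3.9174 × 10^-36 kg·m/s.
The photon relation is E = pc, giving E = 1.174 × 10^-27 J.
So E ≈ 1.17 × 10^-27 J.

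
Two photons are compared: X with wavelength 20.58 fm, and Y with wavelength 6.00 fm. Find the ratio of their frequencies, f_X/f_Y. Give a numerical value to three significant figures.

0.292

f_X = 1.457 × 10^22 Hz (from wavelength = 20.58 fm, via f = c/λ).
f_Y = 4.997 × 10^22 Hz (from wavelength = 6.00 fm, via f = c/λ).
Ratio = 1.457 × 10^22 / 4.997 × 10^22 = 0.292.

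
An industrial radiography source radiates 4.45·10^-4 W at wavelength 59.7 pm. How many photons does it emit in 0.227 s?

Total energy: E_total = P·t = 4.45·10^-4 × 0.227 = 1.010·10^-4 J.
Per-photon energy: E = 3.327·10^-15 J.
N = E_total / E_photon = 3.04·10^10.

3.04·10^10 photons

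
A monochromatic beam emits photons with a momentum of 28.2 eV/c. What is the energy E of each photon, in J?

4.52 × 10^-18 J

In SI units: p = 28.2 eV/c = 1.5071 × 10^-26 kg·m/s.
Since E = pc for a photon, E = 4.518 × 10^-18 J.
So E ≈ 4.52 × 10^-18 J.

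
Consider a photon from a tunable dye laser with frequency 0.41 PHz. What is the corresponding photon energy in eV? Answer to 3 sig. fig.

Take h = 6.62607015 × 10^-34 J·s, 1 eV = 1.602176634 × 10^-19 J.
Convert to SI: f = 0.41 PHz = 4.1 × 10^14 Hz.
Apply E = hf: E = 2.717 × 10^-19 J.
Converting to eV: E = 1.696 eV ≈ 1.70 eV.

1.70 eV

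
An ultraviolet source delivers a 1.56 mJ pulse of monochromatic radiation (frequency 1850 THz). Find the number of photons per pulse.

Per-photon energy: E = 1.226·10^-18 J (from frequency = 1850 THz).
N = E_total / E_photon = 0.00156 J / 1.226·10^-18 J = 1.27·10^15.

1.27·10^15 photons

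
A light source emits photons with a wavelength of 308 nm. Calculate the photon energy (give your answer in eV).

Take h = 6.62607015e-34 J·s, c = 2.99792458e8 m/s, 1 eV = 1.602176634e-19 J.
In SI units: λ = 308 nm = 3.08e-7 m.
The photon relation is E = hc/λ, giving E = 6.449e-19 J.
Converting to eV: E = 4.025 eV ≈ 4.03 eV.

4.03 eV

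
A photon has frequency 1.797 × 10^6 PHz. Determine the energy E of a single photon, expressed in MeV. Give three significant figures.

7.43 MeV

(h = 6.62607015 × 10^-34 J·s, 1 eV = 1.602176634 × 10^-19 J.)
Convert to SI: f = 1.797 × 10^6 PHz = 1.797 × 10^21 Hz.
Apply E = hf: E = 1.191 × 10^-12 J.
Converting to MeV: E = 7.432 MeV ≈ 7.43 MeV.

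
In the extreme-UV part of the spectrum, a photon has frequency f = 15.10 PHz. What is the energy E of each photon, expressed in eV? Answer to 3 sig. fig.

In SI units: f = 15.10 PHz = 1.510 × 10^16 Hz.
Apply E = hf: E = 1.001 × 10^-17 J.
Converting to eV: E = 62.45 eV ≈ 62.4 eV.

62.4 eV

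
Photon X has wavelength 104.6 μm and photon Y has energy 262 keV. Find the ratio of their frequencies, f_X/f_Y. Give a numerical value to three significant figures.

4.52e-8

f_X = 2.866e12 Hz (from wavelength = 104.6 μm, via f = c/λ).
f_Y = 6.335e19 Hz (from energy = 262 keV, via f = E/h).
Ratio = 2.866e12 / 6.335e19 = 4.52e-8.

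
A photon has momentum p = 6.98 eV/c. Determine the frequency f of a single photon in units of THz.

1690 THz

In SI units: p = 6.98 eV/c = 3.7303·10^-27 kg·m/s.
The photon relation is f = pc/h, giving f = 1.688·10^15 Hz.
Converting to THz: f = 1688 THz ≈ 1690 THz.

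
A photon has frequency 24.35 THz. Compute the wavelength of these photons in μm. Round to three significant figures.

12.3 μm

In SI units: f = 24.35 THz = 2.435e13 Hz.
The photon relation is λ = c/f, giving λ = 1.231e-5 m.
Converting to μm: λ = 12.31 μm ≈ 12.3 μm.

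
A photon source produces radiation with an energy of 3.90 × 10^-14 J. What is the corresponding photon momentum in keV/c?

243 keV/c

Use c = 2.99792458 × 10^8 m/s, 1 eV = 1.602176634 × 10^-19 J.
For a photon p = E/c, so p = 1.301 × 10^-22 kg·m/s.
Converting to keV/c: p = 243.4 keV/c ≈ 243 keV/c.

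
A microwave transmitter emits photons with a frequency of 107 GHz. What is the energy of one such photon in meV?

0.443 meV

Use h = 6.62607015 × 10^-34 J·s, 1 eV = 1.602176634 × 10^-19 J.
In SI units: f = 107 GHz = 1.07 × 10^11 Hz.
The photon relation is E = hf, giving E = 7.090 × 10^-23 J.
Converting to meV: E = 0.4425 meV ≈ 0.443 meV.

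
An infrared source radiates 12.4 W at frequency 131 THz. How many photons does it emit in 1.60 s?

Total energy: E_total = P·t = 12.4 × 1.60 = 19.84 J.
Per-photon energy: E = 8.680e-20 J.
N = E_total / E_photon = 2.29e20.

2.29e20 photons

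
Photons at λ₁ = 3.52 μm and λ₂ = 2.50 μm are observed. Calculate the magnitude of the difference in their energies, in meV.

Using E = hc/λ: E₁ = 5.643e-20 J, E₂ = 7.946e-20 J.
|ΔE| = |5.643e-20 − 7.946e-20| = 2.30e-20 J = 144 meV.

144 meV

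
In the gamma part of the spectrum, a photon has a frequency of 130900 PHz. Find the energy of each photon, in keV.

541 keV

First convert: f = 130900 PHz = 1.309 × 10^20 Hz.
Apply E = hf: E = 8.674 × 10^-14 J.
Converting to keV: E = 541.4 keV ≈ 541 keV.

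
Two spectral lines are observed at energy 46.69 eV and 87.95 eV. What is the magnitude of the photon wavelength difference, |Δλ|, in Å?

125 Å

Using λ = hc/E: λ₁ = 2.6555e-8 m, λ₂ = 1.4097e-8 m.
|Δλ| = |2.6555e-8 − 1.4097e-8| = 1.25e-8 m = 125 Å.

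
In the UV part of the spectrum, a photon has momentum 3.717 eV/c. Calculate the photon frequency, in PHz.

First convert: p = 3.717 eV/c = 1.9865e-27 kg·m/s.
Apply f = pc/h: f = 8.988e14 Hz.
Converting to PHz: f = 0.8988 PHz ≈ 0.899 PHz.

0.899 PHz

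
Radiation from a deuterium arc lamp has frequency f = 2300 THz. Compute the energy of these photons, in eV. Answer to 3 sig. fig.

In SI units: f = 2300 THz = 2.3e15 Hz.
Apply E = hf: E = 1.524e-18 J.
Converting to eV: E = 9.512 eV ≈ 9.51 eV.

9.51 eV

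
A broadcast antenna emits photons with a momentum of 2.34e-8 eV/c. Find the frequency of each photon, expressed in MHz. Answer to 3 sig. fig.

5.66 MHz

Take h = 6.62607015e-34 J·s, c = 2.99792458e8 m/s, 1 eV = 1.602176634e-19 J.
Convert to SI: p = 2.34e-8 eV/c = 1.2506e-35 kg·m/s.
Apply f = pc/h: f = 5.658e6 Hz.
Converting to MHz: f = 5.658 MHz ≈ 5.66 MHz.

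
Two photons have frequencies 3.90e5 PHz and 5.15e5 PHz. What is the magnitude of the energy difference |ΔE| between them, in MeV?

0.517 MeV

Using E = hf: E₁ = 2.584e-13 J, E₂ = 3.412e-13 J.
|ΔE| = |2.584e-13 − 3.412e-13| = 8.28e-14 J = 0.517 MeV.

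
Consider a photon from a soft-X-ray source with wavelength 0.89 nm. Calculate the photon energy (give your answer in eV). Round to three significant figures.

1390 eV

First convert: λ = 0.89 nm = 8.9·10^-10 m.
Since E = hc/λ for a photon, E = 2.232·10^-16 J.
Converting to eV: E = 1393 eV ≈ 1390 eV.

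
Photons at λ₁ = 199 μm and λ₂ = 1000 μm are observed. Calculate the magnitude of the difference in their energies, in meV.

Using E = hc/λ: E₁ = 9.982·10^-22 J, E₂ = 1.986·10^-22 J.
|ΔE| = |9.982·10^-22 − 1.986·10^-22| = 8.00·10^-22 J = 4.99 meV.

4.99 meV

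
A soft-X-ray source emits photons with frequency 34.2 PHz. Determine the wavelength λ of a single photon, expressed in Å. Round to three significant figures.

Convert to SI: f = 34.2 PHz = 3.42 × 10^16 Hz.
For a photon λ = c/f, so λ = 8.766 × 10^-9 m.
Converting to Å: λ = 87.66 Å ≈ 87.7 Å.

87.7 Å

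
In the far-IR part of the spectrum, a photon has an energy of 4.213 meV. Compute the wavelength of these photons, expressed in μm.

294 μm

Convert to SI: E = 4.213 meV = 6.7500 × 10^-22 J.
Since λ = hc/E for a photon, λ = 2.943 × 10^-4 m.
Converting to μm: λ = 294.3 μm ≈ 294 μm.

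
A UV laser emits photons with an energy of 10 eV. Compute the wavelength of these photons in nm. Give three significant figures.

124 nm

In SI units: E = 10 eV = 1.6022e-18 J.
Apply λ = hc/E: λ = 1.240e-7 m.
Converting to nm: λ = 124.0 nm ≈ 124 nm.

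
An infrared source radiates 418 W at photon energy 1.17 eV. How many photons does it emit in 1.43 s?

Total energy: E_total = P·t = 418 × 1.43 = 597.7 J.
Per-photon energy: E = 1.875 × 10^-19 J.
N = E_total / E_photon = 3.19 × 10^21.

3.19 × 10^21 photons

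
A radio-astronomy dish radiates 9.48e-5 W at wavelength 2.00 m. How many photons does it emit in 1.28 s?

1.22e21 photons

Total energy: E_total = P·t = 9.48e-5 × 1.28 = 1.213e-4 J.
Per-photon energy: E = 9.932e-26 J.
N = E_total / E_photon = 1.22e21.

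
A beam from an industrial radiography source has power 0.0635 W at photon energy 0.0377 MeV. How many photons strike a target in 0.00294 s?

Total energy: E_total = P·t = 0.0635 × 0.00294 = 1.867e-4 J.
Per-photon energy: E = 6.040e-15 J.
N = E_total / E_photon = 3.09e10.

3.09e10 photons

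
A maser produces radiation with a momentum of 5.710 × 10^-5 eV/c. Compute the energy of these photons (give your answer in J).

First convert: p = 5.710 × 10^-5 eV/c = 3.0516 × 10^-32 kg·m/s.
The photon relation is E = pc, giving E = 9.148 × 10^-24 J.
So E ≈ 9.15 × 10^-24 J.

9.15 × 10^-24 J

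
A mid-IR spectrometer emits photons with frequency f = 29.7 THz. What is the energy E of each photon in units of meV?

123 meV

In SI units: f = 29.7 THz = 2.97 × 10^13 Hz.
For a photon E = hf, so E = 1.968 × 10^-20 J.
Converting to meV: E = 122.8 meV ≈ 123 meV.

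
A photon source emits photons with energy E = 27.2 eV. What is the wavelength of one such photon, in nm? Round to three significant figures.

Convert to SI: E = 27.2 eV = 4.3579e-18 J.
Since λ = hc/E for a photon, λ = 4.558e-8 m.
Converting to nm: λ = 45.58 nm ≈ 45.6 nm.

45.6 nm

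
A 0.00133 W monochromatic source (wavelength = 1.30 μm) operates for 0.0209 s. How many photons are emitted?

Total energy: E_total = P·t = 0.00133 × 0.0209 = 2.780e-5 J.
Per-photon energy: E = 1.528e-19 J.
N = E_total / E_photon = 1.82e14.

1.82e14 photons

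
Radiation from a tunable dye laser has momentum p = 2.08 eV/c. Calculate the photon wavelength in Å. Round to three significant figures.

First convert: p = 2.08 eV/c = 1.1116e-27 kg·m/s.
Apply λ = h/p: λ = 5.961e-7 m.
Converting to Å: λ = 5961 Å ≈ 5960 Å.

5960 Å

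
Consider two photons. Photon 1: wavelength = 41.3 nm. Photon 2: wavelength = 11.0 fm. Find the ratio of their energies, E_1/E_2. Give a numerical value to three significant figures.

2.66 × 10^-7

E_1 = 4.810 × 10^-18 J (from wavelength = 41.3 nm, via E = hc/λ).
E_2 = 1.806 × 10^-11 J (from wavelength = 11.0 fm, via E = hc/λ).
Ratio = 4.810 × 10^-18 / 1.806 × 10^-11 = 2.66 × 10^-7.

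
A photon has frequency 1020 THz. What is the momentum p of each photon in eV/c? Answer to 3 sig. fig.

Use h = 6.62607015 × 10^-34 J·s, c = 2.99792458 × 10^8 m/s, 1 eV = 1.602176634 × 10^-19 J.
First convert: f = 1020 THz = 1.02 × 10^15 Hz.
Apply p = hf/c: p = 2.254 × 10^-27 kg·m/s.
Converting to eV/c: p = 4.218 eV/c ≈ 4.22 eV/c.

4.22 eV/c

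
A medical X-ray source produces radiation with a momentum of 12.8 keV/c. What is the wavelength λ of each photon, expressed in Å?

0.969 Å

First convert: p = 12.8 keV/c = 6.8407·10^-24 kg·m/s.
For a photon λ = h/p, so λ = 9.686·10^-11 m.
Converting to Å: λ = 0.9686 Å ≈ 0.969 Å.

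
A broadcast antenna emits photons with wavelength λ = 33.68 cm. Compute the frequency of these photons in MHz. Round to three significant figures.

890 MHz

Take c = 2.99792458 × 10^8 m/s.
In SI units: λ = 33.68 cm = 0.3368 m.
The photon relation is f = c/λ, giving f = 8.901 × 10^8 Hz.
Converting to MHz: f = 890.1 MHz ≈ 890 MHz.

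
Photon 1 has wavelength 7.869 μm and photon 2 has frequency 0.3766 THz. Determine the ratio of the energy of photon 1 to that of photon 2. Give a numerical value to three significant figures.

101

E_1 = 2.524·10^-20 J (from wavelength = 7.869 μm, via E = hc/λ).
E_2 = 2.495·10^-22 J (from frequency = 0.3766 THz, via E = hf).
Ratio = 2.524·10^-20 / 2.495·10^-22 = 101.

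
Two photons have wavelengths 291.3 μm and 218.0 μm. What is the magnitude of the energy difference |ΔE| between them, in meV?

1.43 meV

Using E = hc/λ: E₁ = 6.8192 × 10^-22 J, E₂ = 9.1121 × 10^-22 J.
|ΔE| = |6.8192 × 10^-22 − 9.1121 × 10^-22| = 2.29 × 10^-22 J = 1.43 meV.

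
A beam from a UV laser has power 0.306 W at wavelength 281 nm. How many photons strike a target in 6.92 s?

3.00 × 10^18 photons

Total energy: E_total = P·t = 0.306 × 6.92 = 2.118 J.
Per-photon energy: E = 7.069 × 10^-19 J.
N = E_total / E_photon = 3.00 × 10^18.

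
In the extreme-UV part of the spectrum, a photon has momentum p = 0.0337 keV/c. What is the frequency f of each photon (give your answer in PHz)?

(h = 6.62607015 × 10^-34 J·s, c = 2.99792458 × 10^8 m/s, 1 eV = 1.602176634 × 10^-19 J.)
In SI units: p = 0.0337 keV/c = 1.8010 × 10^-26 kg·m/s.
For a photon f = pc/h, so f = 8.149 × 10^15 Hz.
Converting to PHz: f = 8.149 PHz ≈ 8.15 PHz.

8.15 PHz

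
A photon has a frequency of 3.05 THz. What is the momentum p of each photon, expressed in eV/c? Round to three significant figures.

(h = 6.62607015e-34 J·s, c = 2.99792458e8 m/s, 1 eV = 1.602176634e-19 J.)
First convert: f = 3.05 THz = 3.05e12 Hz.
Since p = hf/c for a photon, p = 6.741e-30 kg·m/s.
Converting to eV/c: p = 0.01261 eV/c ≈ 0.0126 eV/c.

0.0126 eV/c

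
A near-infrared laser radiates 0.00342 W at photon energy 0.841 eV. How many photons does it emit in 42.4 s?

Total energy: E_total = P·t = 0.00342 × 42.4 = 0.1450 J.
Per-photon energy: E = 1.347e-19 J.
N = E_total / E_photon = 1.08e18.

1.08e18 photons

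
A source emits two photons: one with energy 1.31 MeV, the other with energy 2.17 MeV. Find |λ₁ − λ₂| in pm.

Using λ = hc/E: λ₁ = 9.464 × 10^-13 m, λ₂ = 5.714 × 10^-13 m.
|Δλ| = |9.464 × 10^-13 − 5.714 × 10^-13| = 3.75 × 10^-13 m = 0.375 pm.

0.375 pm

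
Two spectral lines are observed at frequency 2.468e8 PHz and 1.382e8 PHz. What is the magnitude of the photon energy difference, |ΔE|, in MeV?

Using E = hf: E₁ = 1.6353e-10 J, E₂ = 9.1572e-11 J.
|ΔE| = |1.6353e-10 − 9.1572e-11| = 7.20e-11 J = 449 MeV.

449 MeV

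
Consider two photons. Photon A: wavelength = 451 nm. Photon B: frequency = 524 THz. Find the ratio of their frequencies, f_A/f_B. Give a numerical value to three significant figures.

1.27

f_A = 6.647 × 10^14 Hz (from wavelength = 451 nm, via f = c/λ).
f_B = 5.240 × 10^14 Hz (from frequency = 524 THz, via f given directly).
Ratio = 6.647 × 10^14 / 5.240 × 10^14 = 1.27.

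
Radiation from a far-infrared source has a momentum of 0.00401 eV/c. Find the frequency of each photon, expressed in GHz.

970 GHz

In SI units: p = 0.00401 eV/c = 2.1431·10^-30 kg·m/s.
Since f = pc/h for a photon, f = 9.696·10^11 Hz.
Converting to GHz: f = 969.6 GHz ≈ 970 GHz.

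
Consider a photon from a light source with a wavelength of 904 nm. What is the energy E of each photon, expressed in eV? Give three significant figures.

1.37 eV

Use h = 6.62607015e-34 J·s, c = 2.99792458e8 m/s, 1 eV = 1.602176634e-19 J.
In SI units: λ = 904 nm = 9.04e-7 m.
Apply E = hc/λ: E = 2.197e-19 J.
Converting to eV: E = 1.372 eV ≈ 1.37 eV.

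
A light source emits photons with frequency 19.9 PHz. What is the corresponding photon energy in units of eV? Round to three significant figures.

Use h = 6.62607015 × 10^-34 J·s, 1 eV = 1.602176634 × 10^-19 J.
First convert: f = 19.9 PHz = 1.99 × 10^16 Hz.
For a photon E = hf, so E = 1.319 × 10^-17 J.
Converting to eV: E = 82.30 eV ≈ 82.3 eV.

82.3 eV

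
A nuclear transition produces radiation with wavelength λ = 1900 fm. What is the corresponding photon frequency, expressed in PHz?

1.58e5 PHz

Take c = 2.99792458e8 m/s.
Convert to SI: λ = 1900 fm = 1.90e-12 m.
The photon relation is f = c/λ, giving f = 1.578e20 Hz.
Converting to PHz: f = 157800 PHz ≈ 1.58e5 PHz.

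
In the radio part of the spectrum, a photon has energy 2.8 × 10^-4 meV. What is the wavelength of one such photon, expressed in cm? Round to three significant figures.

First convert: E = 2.8 × 10^-4 meV = 4.4861 × 10^-26 J.
Since λ = hc/E for a photon, λ = 4.428 m.
Converting to cm: λ = 442.8 cm ≈ 443 cm.

443 cm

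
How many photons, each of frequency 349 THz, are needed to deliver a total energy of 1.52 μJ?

6.57 × 10^12 photons

Per-photon energy: E = 2.312 × 10^-19 J (from frequency = 349 THz).
N = E_total / E_photon = 1.52 × 10^-6 J / 2.312 × 10^-19 J = 6.57 × 10^12.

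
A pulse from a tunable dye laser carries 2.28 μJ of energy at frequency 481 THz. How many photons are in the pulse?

7.15e12 photons

Per-photon energy: E = 3.187e-19 J (from frequency = 481 THz).
N = E_total / E_photon = 2.28e-6 J / 3.187e-19 J = 7.15e12.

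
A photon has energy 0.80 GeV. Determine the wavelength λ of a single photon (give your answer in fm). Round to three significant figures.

Take h = 6.62607015 × 10^-34 J·s, c = 2.99792458 × 10^8 m/s, 1 eV = 1.602176634 × 10^-19 J.
Convert to SI: E = 0.80 GeV = 1.2817 × 10^-10 J.
For a photon λ = hc/E, so λ = 1.550 × 10^-15 m.
Converting to fm: λ = 1.550 fm ≈ 1.55 fm.

1.55 fm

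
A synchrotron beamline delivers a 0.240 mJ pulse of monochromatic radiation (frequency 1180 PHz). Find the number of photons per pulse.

Per-photon energy: E = 7.819·10^-16 J (from frequency = 1180 PHz).
N = E_total / E_photon = 2.40·10^-4 J / 7.819·10^-16 J = 3.07·10^11.

3.07·10^11 photons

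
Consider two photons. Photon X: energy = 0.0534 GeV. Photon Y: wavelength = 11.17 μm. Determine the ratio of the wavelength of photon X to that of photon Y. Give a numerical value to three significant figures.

λ_X = 2.322 × 10^-14 m (from energy = 0.0534 GeV, via λ = hc/E).
λ_Y = 1.117 × 10^-5 m (from wavelength = 11.17 μm, via λ given directly).
Ratio = 2.322 × 10^-14 / 1.117 × 10^-5 = 2.08 × 10^-9.

2.08 × 10^-9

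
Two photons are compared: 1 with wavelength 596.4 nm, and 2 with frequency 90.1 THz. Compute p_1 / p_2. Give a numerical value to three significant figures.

5.58

p_1 = 1.111 × 10^-27 kg·m/s (from wavelength = 596.4 nm, via p = h/λ).
p_2 = 1.991 × 10^-28 kg·m/s (from frequency = 90.1 THz, via p = hf/c).
Ratio = 1.111 × 10^-27 / 1.991 × 10^-28 = 5.58.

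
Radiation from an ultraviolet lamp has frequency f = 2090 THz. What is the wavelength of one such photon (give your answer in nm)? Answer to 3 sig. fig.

Convert to SI: f = 2090 THz = 2.09e15 Hz.
For a photon λ = c/f, so λ = 1.434e-7 m.
Converting to nm: λ = 143.4 nm ≈ 143 nm.

143 nm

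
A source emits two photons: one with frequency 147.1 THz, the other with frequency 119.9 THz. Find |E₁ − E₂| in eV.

0.112 eV

Using E = hf: E₁ = 9.7469e-20 J, E₂ = 7.9447e-20 J.
|ΔE| = |9.7469e-20 − 7.9447e-20| = 1.80e-20 J = 0.112 eV.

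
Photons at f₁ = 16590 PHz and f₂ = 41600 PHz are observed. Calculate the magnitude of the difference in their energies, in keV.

Using E = hf: E₁ = 1.0993 × 10^-14 J, E₂ = 2.7564 × 10^-14 J.
|ΔE| = |1.0993 × 10^-14 − 2.7564 × 10^-14| = 1.66 × 10^-14 J = 103 keV.

103 keV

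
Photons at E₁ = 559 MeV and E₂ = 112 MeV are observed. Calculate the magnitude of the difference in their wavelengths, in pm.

Using λ = hc/E: λ₁ = 2.218·10^-15 m, λ₂ = 1.107·10^-14 m.
|Δλ| = |2.218·10^-15 − 1.107·10^-14| = 8.85·10^-15 m = 8.85·10^-3 pm.

8.85·10^-3 pm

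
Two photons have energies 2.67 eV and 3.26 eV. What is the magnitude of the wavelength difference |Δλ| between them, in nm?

Using λ = hc/E: λ₁ = 4.644e-7 m, λ₂ = 3.803e-7 m.
|Δλ| = |4.644e-7 − 3.803e-7| = 8.40e-8 m = 84.0 nm.

84.0 nm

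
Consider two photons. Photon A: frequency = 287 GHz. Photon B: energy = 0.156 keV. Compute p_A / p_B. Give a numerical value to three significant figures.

7.61 × 10^-6

p_A = 6.343 × 10^-31 kg·m/s (from frequency = 287 GHz, via p = hf/c).
p_B = 8.337 × 10^-26 kg·m/s (from energy = 0.156 keV, via p = E/c).
Ratio = 6.343 × 10^-31 / 8.337 × 10^-26 = 7.61 × 10^-6.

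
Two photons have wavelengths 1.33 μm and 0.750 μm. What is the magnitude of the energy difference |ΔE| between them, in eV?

Using E = hc/λ: E₁ = 1.494·10^-19 J, E₂ = 2.649·10^-19 J.
|ΔE| = |1.494·10^-19 − 2.649·10^-19| = 1.16·10^-19 J = 0.721 eV.

0.721 eV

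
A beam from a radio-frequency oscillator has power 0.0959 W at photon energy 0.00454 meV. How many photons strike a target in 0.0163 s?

Total energy: E_total = P·t = 0.0959 × 0.0163 = 0.001563 J.
Per-photon energy: E = 7.274 × 10^-25 J.
N = E_total / E_photon = 2.15 × 10^21.

2.15 × 10^21 photons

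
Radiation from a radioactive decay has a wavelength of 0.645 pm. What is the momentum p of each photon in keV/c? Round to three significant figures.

1920 keV/c

Take h = 6.62607015·10^-34 J·s, c = 2.99792458·10^8 m/s, 1 eV = 1.602176634·10^-19 J.
In SI units: λ = 0.645 pm = 6.45·10^-13 m.
Since p = h/λ for a photon, p = 1.027·10^-21 kg·m/s.
Converting to keV/c: p = 1922 keV/c ≈ 1920 keV/c.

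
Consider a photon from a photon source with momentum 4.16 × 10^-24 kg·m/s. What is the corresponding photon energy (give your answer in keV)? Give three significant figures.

7.78 keV

(c = 2.99792458 × 10^8 m/s, 1 eV = 1.602176634 × 10^-19 J.)
Since E = pc for a photon, E = 1.247 × 10^-15 J.
Converting to keV: E = 7.784 keV ≈ 7.78 keV.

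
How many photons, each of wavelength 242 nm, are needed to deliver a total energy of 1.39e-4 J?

1.69e14 photons

Per-photon energy: E = 8.208e-19 J (from wavelength = 242 nm).
N = E_total / E_photon = 1.39e-4 J / 8.208e-19 J = 1.69e14.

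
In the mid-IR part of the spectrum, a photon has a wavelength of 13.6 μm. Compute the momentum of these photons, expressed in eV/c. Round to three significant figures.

0.0912 eV/c

(h = 6.62607015e-34 J·s, c = 2.99792458e8 m/s, 1 eV = 1.602176634e-19 J.)
In SI units: λ = 13.6 μm = 1.36e-5 m.
The photon relation is p = h/λ, giving p = 4.872e-29 kg·m/s.
Converting to eV/c: p = 0.09116 eV/c ≈ 0.0912 eV/c.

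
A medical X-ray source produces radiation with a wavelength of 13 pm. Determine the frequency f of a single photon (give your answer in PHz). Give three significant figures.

(c = 2.99792458 × 10^8 m/s.)
In SI units: λ = 13 pm = 1.3 × 10^-11 m.
For a photon f = c/λ, so f = 2.306 × 10^19 Hz.
Converting to PHz: f = 23060 PHz ≈ 2.31 × 10^4 PHz.

2.31 × 10^4 PHz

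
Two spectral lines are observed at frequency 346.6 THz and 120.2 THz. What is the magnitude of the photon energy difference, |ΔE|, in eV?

0.936 eV

Using E = hf: E₁ = 2.2966 × 10^-19 J, E₂ = 7.9645 × 10^-20 J.
|ΔE| = |2.2966 × 10^-19 − 7.9645 × 10^-20| = 1.50 × 10^-19 J = 0.936 eV.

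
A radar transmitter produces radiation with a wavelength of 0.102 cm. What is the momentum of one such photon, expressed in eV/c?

1.22·10^-3 eV/c

Take h = 6.62607015·10^-34 J·s, c = 2.99792458·10^8 m/s, 1 eV = 1.602176634·10^-19 J.
First convert: λ = 0.102 cm = 0.00102 m.
Apply p = h/λ: p = 6.496·10^-31 kg·m/s.
Converting to eV/c: p = 0.001216 eV/c ≈ 1.22·10^-3 eV/c.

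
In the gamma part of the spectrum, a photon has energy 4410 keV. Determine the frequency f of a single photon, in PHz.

Convert to SI: E = 4410 keV = 7.0656 × 10^-13 J.
Apply f = E/h: f = 1.066 × 10^21 Hz.
Converting to PHz: f = 1.066 × 10^6 PHz ≈ 1.07 × 10^6 PHz.

1.07 × 10^6 PHz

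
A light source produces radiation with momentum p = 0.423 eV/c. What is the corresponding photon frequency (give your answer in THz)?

In SI units: p = 0.423 eV/c = 2.2606·10^-28 kg·m/s.
Since f = pc/h for a photon, f = 1.023·10^14 Hz.
Converting to THz: f = 102.3 THz ≈ 102 THz.

102 THz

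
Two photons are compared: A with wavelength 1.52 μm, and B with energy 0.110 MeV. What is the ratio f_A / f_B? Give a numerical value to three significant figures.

7.42e-6

f_A = 1.972e14 Hz (from wavelength = 1.52 μm, via f = c/λ).
f_B = 2.660e19 Hz (from energy = 0.110 MeV, via f = E/h).
Ratio = 1.972e14 / 2.660e19 = 7.42e-6.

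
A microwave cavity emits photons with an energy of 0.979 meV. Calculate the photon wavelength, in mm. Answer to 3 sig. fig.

(h = 6.62607015 × 10^-34 J·s, c = 2.99792458 × 10^8 m/s, 1 eV = 1.602176634 × 10^-19 J.)
In SI units: E = 0.979 meV = 1.5685 × 10^-22 J.
For a photon λ = hc/E, so λ = 0.001266 m.
Converting to mm: λ = 1.266 mm ≈ 1.27 mm.

1.27 mm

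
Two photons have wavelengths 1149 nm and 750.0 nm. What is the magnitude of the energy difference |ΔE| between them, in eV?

0.574 eV

Using E = hc/λ: E₁ = 1.7288 × 10^-19 J, E₂ = 2.6486 × 10^-19 J.
|ΔE| = |1.7288 × 10^-19 − 2.6486 × 10^-19| = 9.20 × 10^-20 J = 0.574 eV.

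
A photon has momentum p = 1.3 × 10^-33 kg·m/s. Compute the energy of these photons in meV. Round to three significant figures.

2.43 × 10^-3 meV

(c = 2.99792458 × 10^8 m/s, 1 eV = 1.602176634 × 10^-19 J.)
For a photon E = pc, so E = 3.897 × 10^-25 J.
Converting to meV: E = 0.002433 meV ≈ 2.43 × 10^-3 meV.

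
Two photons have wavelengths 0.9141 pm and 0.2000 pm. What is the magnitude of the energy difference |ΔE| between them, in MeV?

Using E = hc/λ: E₁ = 2.1731 × 10^-13 J, E₂ = 9.9322 × 10^-13 J.
|ΔE| = |2.1731 × 10^-13 − 9.9322 × 10^-13| = 7.76 × 10^-13 J = 4.84 MeV.

4.84 MeV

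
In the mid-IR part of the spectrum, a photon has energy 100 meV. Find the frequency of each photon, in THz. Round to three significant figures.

24.2 THz

Use h = 6.62607015 × 10^-34 J·s, 1 eV = 1.602176634 × 10^-19 J.
In SI units: E = 100 meV = 1.6022 × 10^-20 J.
Apply f = E/h: f = 2.418 × 10^13 Hz.
Converting to THz: f = 24.18 THz ≈ 24.2 THz.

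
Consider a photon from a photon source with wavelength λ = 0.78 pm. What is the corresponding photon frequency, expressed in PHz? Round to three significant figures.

3.84 × 10^5 PHz

(c = 2.99792458 × 10^8 m/s.)
In SI units: λ = 0.78 pm = 7.8 × 10^-13 m.
The photon relation is f = c/λ, giving f = 3.843 × 10^20 Hz.
Converting to PHz: f = 384300 PHz ≈ 3.84 × 10^5 PHz.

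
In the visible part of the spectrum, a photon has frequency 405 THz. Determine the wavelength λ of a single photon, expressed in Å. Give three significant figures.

(c = 2.99792458e8 m/s.)
First convert: f = 405 THz = 4.05e14 Hz.
Apply λ = c/f: λ = 7.402e-7 m.
Converting to Å: λ = 7402 Å ≈ 7400 Å.

7400 Å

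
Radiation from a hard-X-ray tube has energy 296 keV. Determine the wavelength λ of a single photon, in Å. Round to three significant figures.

(h = 6.62607015 × 10^-34 J·s, c = 2.99792458 × 10^8 m/s, 1 eV = 1.602176634 × 10^-19 J.)
In SI units: E = 296 keV = 4.7424 × 10^-14 J.
Since λ = hc/E for a photon, λ = 4.189 × 10^-12 m.
Converting to Å: λ = 0.04189 Å ≈ 0.0419 Å.

0.0419 Å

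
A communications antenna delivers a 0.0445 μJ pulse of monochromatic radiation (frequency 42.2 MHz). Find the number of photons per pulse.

Per-photon energy: E = 2.796e-26 J (from frequency = 42.2 MHz).
N = E_total / E_photon = 4.45e-8 J / 2.796e-26 J = 1.59e18.

1.59e18 photons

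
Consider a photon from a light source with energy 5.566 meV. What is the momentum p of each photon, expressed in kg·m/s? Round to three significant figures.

In SI units: E = 5.566 meV = 8.9177·10^-22 J.
For a photon p = E/c, so p = 2.975·10^-30 kg·m/s.
So p ≈ 2.97·10^-30 kg·m/s.

2.97·10^-30 kg·m/s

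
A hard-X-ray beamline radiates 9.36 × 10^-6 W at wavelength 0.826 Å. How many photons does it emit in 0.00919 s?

Total energy: E_total = P·t = 9.36 × 10^-6 × 0.00919 = 8.602 × 10^-8 J.
Per-photon energy: E = 2.405 × 10^-15 J.
N = E_total / E_photon = 3.58 × 10^7.

3.58 × 10^7 photons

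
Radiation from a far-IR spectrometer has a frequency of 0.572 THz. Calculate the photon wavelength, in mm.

First convert: f = 0.572 THz = 5.72 × 10^11 Hz.
For a photon λ = c/f, so λ = 5.241 × 10^-4 m.
Converting to mm: λ = 0.5241 mm ≈ 0.524 mm.

0.524 mm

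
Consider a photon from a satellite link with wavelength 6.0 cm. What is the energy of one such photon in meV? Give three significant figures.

(h = 6.62607015·10^-34 J·s, c = 2.99792458·10^8 m/s, 1 eV = 1.602176634·10^-19 J.)
In SI units: λ = 6.0 cm = 0.060 m.
Since E = hc/λ for a photon, E = 3.311·10^-24 J.
Converting to meV: E = 0.02066 meV ≈ 0.0207 meV.

0.0207 meV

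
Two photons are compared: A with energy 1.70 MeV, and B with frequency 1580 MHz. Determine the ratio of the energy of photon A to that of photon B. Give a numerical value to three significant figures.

2.60 × 10^11

E_A = 2.724 × 10^-13 J (from energy = 1.70 MeV, via E given directly).
E_B = 1.047 × 10^-24 J (from frequency = 1580 MHz, via E = hf).
Ratio = 2.724 × 10^-13 / 1.047 × 10^-24 = 2.60 × 10^11.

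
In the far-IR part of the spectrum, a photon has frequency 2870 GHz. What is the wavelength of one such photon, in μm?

(c = 2.99792458e8 m/s.)
Convert to SI: f = 2870 GHz = 2.87e12 Hz.
Since λ = c/f for a photon, λ = 1.045e-4 m.
Converting to μm: λ = 104.5 μm ≈ 104 μm.

104 μm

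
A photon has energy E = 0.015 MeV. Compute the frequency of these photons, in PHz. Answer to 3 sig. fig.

Take h = 6.62607015·10^-34 J·s, 1 eV = 1.602176634·10^-19 J.
In SI units: E = 0.015 MeV = 2.4033·10^-15 J.
Apply f = E/h: f = 3.627·10^18 Hz.
Converting to PHz: f = 3627 PHz ≈ 3630 PHz.

3630 PHz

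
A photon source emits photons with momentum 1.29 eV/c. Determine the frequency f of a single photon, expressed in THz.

In SI units: p = 1.29 eV/c = 6.8941e-28 kg·m/s.
For a photon f = pc/h, so f = 3.119e14 Hz.
Converting to THz: f = 311.9 THz ≈ 312 THz.

312 THz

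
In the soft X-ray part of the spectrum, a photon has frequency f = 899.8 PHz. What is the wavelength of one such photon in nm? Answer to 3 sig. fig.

0.333 nm

Convert to SI: f = 899.8 PHz = 8.998 × 10^17 Hz.
Apply λ = c/f: λ = 3.332 × 10^-10 m.
Converting to nm: λ = 0.3332 nm ≈ 0.333 nm.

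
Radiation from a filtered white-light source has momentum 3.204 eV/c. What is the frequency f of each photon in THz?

775 THz

Take h = 6.62607015 × 10^-34 J·s, c = 2.99792458 × 10^8 m/s, 1 eV = 1.602176634 × 10^-19 J.
Convert to SI: p = 3.204 eV/c = 1.7123 × 10^-27 kg·m/s.
Since f = pc/h for a photon, f = 7.747 × 10^14 Hz.
Converting to THz: f = 774.7 THz ≈ 775 THz.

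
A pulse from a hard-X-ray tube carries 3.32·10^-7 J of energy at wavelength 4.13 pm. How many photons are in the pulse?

Per-photon energy: E = 4.810·10^-14 J (from wavelength = 4.13 pm).
N = E_total / E_photon = 3.32·10^-7 J / 4.810·10^-14 J = 6.90·10^6.

6.90·10^6 photons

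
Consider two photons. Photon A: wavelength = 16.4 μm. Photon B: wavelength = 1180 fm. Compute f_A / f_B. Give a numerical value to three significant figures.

f_A = 1.828e13 Hz (from wavelength = 16.4 μm, via f = c/λ).
f_B = 2.541e20 Hz (from wavelength = 1180 fm, via f = c/λ).
Ratio = 1.828e13 / 2.541e20 = 7.20e-8.

7.20e-8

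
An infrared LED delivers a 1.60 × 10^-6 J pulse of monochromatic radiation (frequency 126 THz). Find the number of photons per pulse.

1.92 × 10^13 photons

Per-photon energy: E = 8.349 × 10^-20 J (from frequency = 126 THz).
N = E_total / E_photon = 1.60 × 10^-6 J / 8.349 × 10^-20 J = 1.92 × 10^13.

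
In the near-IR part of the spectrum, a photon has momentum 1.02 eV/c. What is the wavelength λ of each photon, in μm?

1.22 μm

(h = 6.62607015 × 10^-34 J·s, c = 2.99792458 × 10^8 m/s, 1 eV = 1.602176634 × 10^-19 J.)
In SI units: p = 1.02 eV/c = 5.4512 × 10^-28 kg·m/s.
Apply λ = h/p: λ = 1.216 × 10^-6 m.
Converting to μm: λ = 1.216 μm ≈ 1.22 μm.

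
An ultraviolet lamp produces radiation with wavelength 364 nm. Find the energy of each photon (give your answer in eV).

3.41 eV

Take h = 6.62607015 × 10^-34 J·s, c = 2.99792458 × 10^8 m/s, 1 eV = 1.602176634 × 10^-19 J.
First convert: λ = 364 nm = 3.64 × 10^-7 m.
Since E = hc/λ for a photon, E = 5.457 × 10^-19 J.
Converting to eV: E = 3.406 eV ≈ 3.41 eV.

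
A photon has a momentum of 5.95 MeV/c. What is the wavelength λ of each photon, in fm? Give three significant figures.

208 fm

(h = 6.62607015·10^-34 J·s, c = 2.99792458·10^8 m/s, 1 eV = 1.602176634·10^-19 J.)
First convert: p = 5.95 MeV/c = 3.1799·10^-21 kg·m/s.
The photon relation is λ = h/p, giving λ = 2.084·10^-13 m.
Converting to fm: λ = 208.4 fm ≈ 208 fm.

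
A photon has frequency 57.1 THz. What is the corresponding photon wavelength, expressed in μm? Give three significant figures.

5.25 μm

Take c = 2.99792458 × 10^8 m/s.
Convert to SI: f = 57.1 THz = 5.71 × 10^13 Hz.
For a photon λ = c/f, so λ = 5.250 × 10^-6 m.
Converting to μm: λ = 5.250 μm ≈ 5.25 μm.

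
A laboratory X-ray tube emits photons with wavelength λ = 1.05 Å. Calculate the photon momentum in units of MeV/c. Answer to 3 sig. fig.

Use h = 6.62607015 × 10^-34 J·s, c = 2.99792458 × 10^8 m/s, 1 eV = 1.602176634 × 10^-19 J.
Convert to SI: λ = 1.05 Å = 1.05 × 10^-10 m.
Since p = h/λ for a photon, p = 6.311 × 10^-24 kg·m/s.
Converting to MeV/c: p = 0.01181 MeV/c ≈ 0.0118 MeV/c.

0.0118 MeV/c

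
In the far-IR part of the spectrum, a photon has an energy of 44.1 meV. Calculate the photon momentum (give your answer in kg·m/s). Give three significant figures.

2.36 × 10^-29 kg·m/s

Take c = 2.99792458 × 10^8 m/s, 1 eV = 1.602176634 × 10^-19 J.
In SI units: E = 44.1 meV = 7.0656 × 10^-21 J.
Apply p = E/c: p = 2.357 × 10^-29 kg·m/s.
So p ≈ 2.36 × 10^-29 kg·m/s.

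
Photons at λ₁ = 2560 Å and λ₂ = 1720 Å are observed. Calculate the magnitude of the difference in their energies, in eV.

2.37 eV

Using E = hc/λ: E₁ = 7.760e-19 J, E₂ = 1.155e-18 J.
|ΔE| = |7.760e-19 − 1.155e-18| = 3.79e-19 J = 2.37 eV.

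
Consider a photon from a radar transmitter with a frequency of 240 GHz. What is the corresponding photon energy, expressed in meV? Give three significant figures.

In SI units: f = 240 GHz = 2.4 × 10^11 Hz.
Apply E = hf: E = 1.590 × 10^-22 J.
Converting to meV: E = 0.9926 meV ≈ 0.993 meV.

0.993 meV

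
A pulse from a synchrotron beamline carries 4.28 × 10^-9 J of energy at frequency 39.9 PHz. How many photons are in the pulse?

Per-photon energy: E = 2.644 × 10^-17 J (from frequency = 39.9 PHz).
N = E_total / E_photon = 4.28 × 10^-9 J / 2.644 × 10^-17 J = 1.62 × 10^8.

1.62 × 10^8 photons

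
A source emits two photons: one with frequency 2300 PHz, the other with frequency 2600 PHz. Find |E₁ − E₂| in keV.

1.24 keV

Using E = hf: E₁ = 1.524e-15 J, E₂ = 1.723e-15 J.
|ΔE| = |1.524e-15 − 1.723e-15| = 1.99e-16 J = 1.24 keV.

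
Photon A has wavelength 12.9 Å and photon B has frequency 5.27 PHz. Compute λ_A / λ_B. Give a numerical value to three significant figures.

0.0227

λ_A = 1.290 × 10^-9 m (from wavelength = 12.9 Å, via λ given directly).
λ_B = 5.689 × 10^-8 m (from frequency = 5.27 PHz, via λ = c/f).
Ratio = 1.290 × 10^-9 / 5.689 × 10^-8 = 0.0227.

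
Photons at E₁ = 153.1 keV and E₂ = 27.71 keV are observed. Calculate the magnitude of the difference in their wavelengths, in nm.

Using λ = hc/E: λ₁ = 8.0982·10^-12 m, λ₂ = 4.4743·10^-11 m.
|Δλ| = |8.0982·10^-12 − 4.4743·10^-11| = 3.66·10^-11 m = 0.0366 nm.

0.0366 nm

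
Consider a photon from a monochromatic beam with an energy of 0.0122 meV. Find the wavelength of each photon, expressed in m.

0.102 m

Use h = 6.62607015e-34 J·s, c = 2.99792458e8 m/s, 1 eV = 1.602176634e-19 J.
In SI units: E = 0.0122 meV = 1.9547e-24 J.
Since λ = hc/E for a photon, λ = 0.1016 m.
So λ ≈ 0.102 m.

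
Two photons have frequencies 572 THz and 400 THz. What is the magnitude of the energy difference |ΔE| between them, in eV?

Using E = hf: E₁ = 3.790·10^-19 J, E₂ = 2.650·10^-19 J.
|ΔE| = |3.790·10^-19 − 2.650·10^-19| = 1.14·10^-19 J = 0.711 eV.

0.711 eV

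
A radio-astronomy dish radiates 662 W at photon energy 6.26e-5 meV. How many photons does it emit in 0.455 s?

3.00e28 photons

Total energy: E_total = P·t = 662 × 0.455 = 301.2 J.
Per-photon energy: E = 1.003e-26 J.
N = E_total / E_photon = 3.00e28.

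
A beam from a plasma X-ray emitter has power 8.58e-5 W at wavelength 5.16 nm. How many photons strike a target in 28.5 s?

Total energy: E_total = P·t = 8.58e-5 × 28.5 = 0.002445 J.
Per-photon energy: E = 3.850e-17 J.
N = E_total / E_photon = 6.35e13.

6.35e13 photons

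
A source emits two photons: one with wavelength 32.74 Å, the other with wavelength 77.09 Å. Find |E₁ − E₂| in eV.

Using E = hc/λ: E₁ = 6.0673·10^-17 J, E₂ = 2.5768·10^-17 J.
|ΔE| = |6.0673·10^-17 − 2.5768·10^-17| = 3.49·10^-17 J = 218 eV.

218 eV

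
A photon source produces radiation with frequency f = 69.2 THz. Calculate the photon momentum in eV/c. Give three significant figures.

0.286 eV/c

Use h = 6.62607015 × 10^-34 J·s, c = 2.99792458 × 10^8 m/s, 1 eV = 1.602176634 × 10^-19 J.
First convert: f = 69.2 THz = 6.92 × 10^13 Hz.
For a photon p = hf/c, so p = 1.529 × 10^-28 kg·m/s.
Converting to eV/c: p = 0.2862 eV/c ≈ 0.286 eV/c.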